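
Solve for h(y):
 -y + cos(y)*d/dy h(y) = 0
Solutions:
 h(y) = C1 + Integral(y/cos(y), y)


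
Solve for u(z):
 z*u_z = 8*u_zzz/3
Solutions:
 u(z) = C1 + Integral(C2*airyai(3^(1/3)*z/2) + C3*airybi(3^(1/3)*z/2), z)


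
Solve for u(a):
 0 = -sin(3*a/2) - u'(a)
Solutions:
 u(a) = C1 + 2*cos(3*a/2)/3


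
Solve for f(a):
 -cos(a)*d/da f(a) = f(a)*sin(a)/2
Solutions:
 f(a) = C1*sqrt(cos(a))


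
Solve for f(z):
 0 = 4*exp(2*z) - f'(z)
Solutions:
 f(z) = C1 + 2*exp(2*z)


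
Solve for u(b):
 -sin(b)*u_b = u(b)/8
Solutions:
 u(b) = C1*(cos(b) + 1)^(1/16)/(cos(b) - 1)^(1/16)


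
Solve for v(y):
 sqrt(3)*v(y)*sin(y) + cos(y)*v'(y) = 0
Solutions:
 v(y) = C1*cos(y)^(sqrt(3))


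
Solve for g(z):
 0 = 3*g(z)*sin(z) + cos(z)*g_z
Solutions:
 g(z) = C1*cos(z)^3


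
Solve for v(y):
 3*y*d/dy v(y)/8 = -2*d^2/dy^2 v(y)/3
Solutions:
 v(y) = C1 + C2*erf(3*sqrt(2)*y/8)


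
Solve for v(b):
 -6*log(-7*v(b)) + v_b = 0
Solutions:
 -Integral(1/(log(-_y) + log(7)), (_y, v(b)))/6 = C1 - b


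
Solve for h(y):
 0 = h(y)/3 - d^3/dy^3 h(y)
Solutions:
 h(y) = C3*exp(3^(2/3)*y/3) + (C1*sin(3^(1/6)*y/2) + C2*cos(3^(1/6)*y/2))*exp(-3^(2/3)*y/6)


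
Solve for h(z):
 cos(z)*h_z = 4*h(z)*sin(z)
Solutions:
 h(z) = C1/cos(z)^4


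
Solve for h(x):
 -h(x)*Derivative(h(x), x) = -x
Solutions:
 h(x) = -sqrt(C1 + x^2)
 h(x) = sqrt(C1 + x^2)


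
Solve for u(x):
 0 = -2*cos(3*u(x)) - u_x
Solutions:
 u(x) = -asin((C1 + exp(12*x))/(C1 - exp(12*x)))/3 + pi/3
 u(x) = asin((C1 + exp(12*x))/(C1 - exp(12*x)))/3


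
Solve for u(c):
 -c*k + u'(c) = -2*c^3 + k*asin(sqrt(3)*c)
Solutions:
 u(c) = C1 - c^4/2 + c^2*k/2 + k*(c*asin(sqrt(3)*c) + sqrt(3)*sqrt(1 - 3*c^2)/3)


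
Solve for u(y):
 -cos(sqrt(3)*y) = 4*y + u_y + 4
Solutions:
 u(y) = C1 - 2*y^2 - 4*y - sqrt(3)*sin(sqrt(3)*y)/3


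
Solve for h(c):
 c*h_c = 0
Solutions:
 h(c) = C1


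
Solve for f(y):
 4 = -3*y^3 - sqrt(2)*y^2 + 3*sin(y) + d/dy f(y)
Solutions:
 f(y) = C1 + 3*y^4/4 + sqrt(2)*y^3/3 + 4*y + 3*cos(y)


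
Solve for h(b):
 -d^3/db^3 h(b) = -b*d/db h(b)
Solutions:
 h(b) = C1 + Integral(C2*airyai(b) + C3*airybi(b), b)


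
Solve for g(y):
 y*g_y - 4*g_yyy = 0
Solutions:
 g(y) = C1 + Integral(C2*airyai(2^(1/3)*y/2) + C3*airybi(2^(1/3)*y/2), y)


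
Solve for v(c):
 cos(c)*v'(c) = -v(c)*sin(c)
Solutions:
 v(c) = C1*cos(c)


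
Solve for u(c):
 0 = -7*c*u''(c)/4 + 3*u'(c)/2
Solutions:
 u(c) = C1 + C2*c^(13/7)


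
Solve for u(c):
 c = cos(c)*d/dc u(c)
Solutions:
 u(c) = C1 + Integral(c/cos(c), c)


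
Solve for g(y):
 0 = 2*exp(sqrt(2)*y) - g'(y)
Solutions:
 g(y) = C1 + sqrt(2)*exp(sqrt(2)*y)


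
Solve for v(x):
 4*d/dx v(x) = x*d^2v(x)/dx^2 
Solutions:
 v(x) = C1 + C2*x^5


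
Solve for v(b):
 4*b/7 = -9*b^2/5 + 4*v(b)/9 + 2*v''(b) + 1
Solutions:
 v(b) = C1*sin(sqrt(2)*b/3) + C2*cos(sqrt(2)*b/3) + 81*b^2/20 + 9*b/7 - 387/10


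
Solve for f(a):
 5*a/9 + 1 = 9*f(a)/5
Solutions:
 f(a) = 25*a/81 + 5/9


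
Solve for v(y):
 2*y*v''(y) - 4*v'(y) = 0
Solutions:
 v(y) = C1 + C2*y^3


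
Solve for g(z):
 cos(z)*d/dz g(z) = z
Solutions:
 g(z) = C1 + Integral(z/cos(z), z)


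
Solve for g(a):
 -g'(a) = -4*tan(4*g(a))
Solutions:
 g(a) = -asin(C1*exp(16*a))/4 + pi/4
 g(a) = asin(C1*exp(16*a))/4


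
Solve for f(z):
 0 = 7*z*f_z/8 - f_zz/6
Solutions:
 f(z) = C1 + C2*erfi(sqrt(42)*z/4)


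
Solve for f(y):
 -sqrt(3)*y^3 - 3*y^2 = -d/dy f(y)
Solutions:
 f(y) = C1 + sqrt(3)*y^4/4 + y^3


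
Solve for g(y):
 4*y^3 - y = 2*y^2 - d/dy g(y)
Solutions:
 g(y) = C1 - y^4 + 2*y^3/3 + y^2/2


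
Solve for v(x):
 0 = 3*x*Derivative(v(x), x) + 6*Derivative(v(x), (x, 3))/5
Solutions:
 v(x) = C1 + Integral(C2*airyai(-2^(2/3)*5^(1/3)*x/2) + C3*airybi(-2^(2/3)*5^(1/3)*x/2), x)


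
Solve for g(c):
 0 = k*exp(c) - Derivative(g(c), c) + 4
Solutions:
 g(c) = C1 + 4*c + k*exp(c)


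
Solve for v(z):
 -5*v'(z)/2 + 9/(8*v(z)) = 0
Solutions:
 v(z) = -sqrt(C1 + 90*z)/10
 v(z) = sqrt(C1 + 90*z)/10


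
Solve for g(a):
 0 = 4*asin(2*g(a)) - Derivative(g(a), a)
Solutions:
 Integral(1/asin(2*_y), (_y, g(a))) = C1 + 4*a


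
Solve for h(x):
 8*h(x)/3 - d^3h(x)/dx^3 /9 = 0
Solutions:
 h(x) = C3*exp(2*3^(1/3)*x) + (C1*sin(3^(5/6)*x) + C2*cos(3^(5/6)*x))*exp(-3^(1/3)*x)


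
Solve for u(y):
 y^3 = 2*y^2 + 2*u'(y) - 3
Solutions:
 u(y) = C1 + y^4/8 - y^3/3 + 3*y/2


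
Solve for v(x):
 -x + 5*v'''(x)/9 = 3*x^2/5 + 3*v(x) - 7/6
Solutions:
 v(x) = C3*exp(3*5^(2/3)*x/5) - x^2/5 - x/3 + (C1*sin(3*sqrt(3)*5^(2/3)*x/10) + C2*cos(3*sqrt(3)*5^(2/3)*x/10))*exp(-3*5^(2/3)*x/10) + 7/18


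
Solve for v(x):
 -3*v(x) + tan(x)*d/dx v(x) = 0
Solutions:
 v(x) = C1*sin(x)^3


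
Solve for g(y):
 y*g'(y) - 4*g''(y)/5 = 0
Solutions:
 g(y) = C1 + C2*erfi(sqrt(10)*y/4)


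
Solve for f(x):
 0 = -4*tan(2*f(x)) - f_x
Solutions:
 f(x) = -asin(C1*exp(-8*x))/2 + pi/2
 f(x) = asin(C1*exp(-8*x))/2


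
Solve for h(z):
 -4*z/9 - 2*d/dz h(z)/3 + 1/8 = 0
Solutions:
 h(z) = C1 - z^2/3 + 3*z/16


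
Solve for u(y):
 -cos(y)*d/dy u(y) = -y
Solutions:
 u(y) = C1 + Integral(y/cos(y), y)


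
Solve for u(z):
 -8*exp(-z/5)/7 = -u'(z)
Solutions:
 u(z) = C1 - 40*exp(-z/5)/7


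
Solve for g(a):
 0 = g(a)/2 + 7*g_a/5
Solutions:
 g(a) = C1*exp(-5*a/14)


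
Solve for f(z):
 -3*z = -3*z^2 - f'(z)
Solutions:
 f(z) = C1 - z^3 + 3*z^2/2


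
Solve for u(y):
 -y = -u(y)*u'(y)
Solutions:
 u(y) = -sqrt(C1 + y^2)
 u(y) = sqrt(C1 + y^2)


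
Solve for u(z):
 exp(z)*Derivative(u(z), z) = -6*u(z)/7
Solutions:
 u(z) = C1*exp(6*exp(-z)/7)


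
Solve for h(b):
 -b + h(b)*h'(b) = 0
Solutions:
 h(b) = -sqrt(C1 + b^2)
 h(b) = sqrt(C1 + b^2)


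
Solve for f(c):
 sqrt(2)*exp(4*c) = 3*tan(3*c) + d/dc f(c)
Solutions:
 f(c) = C1 + sqrt(2)*exp(4*c)/4 + log(cos(3*c))


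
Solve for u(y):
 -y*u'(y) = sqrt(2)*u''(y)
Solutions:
 u(y) = C1 + C2*erf(2^(1/4)*y/2)


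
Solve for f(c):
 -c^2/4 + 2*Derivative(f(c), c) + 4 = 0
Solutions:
 f(c) = C1 + c^3/24 - 2*c


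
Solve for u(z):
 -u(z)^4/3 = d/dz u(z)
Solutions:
 u(z) = (-1 - sqrt(3)*I)*(1/(C1 + z))^(1/3)/2
 u(z) = (-1 + sqrt(3)*I)*(1/(C1 + z))^(1/3)/2
 u(z) = (1/(C1 + z))^(1/3)


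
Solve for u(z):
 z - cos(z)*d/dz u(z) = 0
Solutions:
 u(z) = C1 + Integral(z/cos(z), z)


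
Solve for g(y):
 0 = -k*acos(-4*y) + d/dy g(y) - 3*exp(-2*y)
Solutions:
 g(y) = C1 + k*y*acos(-4*y) + k*sqrt(1 - 16*y^2)/4 - 3*exp(-2*y)/2


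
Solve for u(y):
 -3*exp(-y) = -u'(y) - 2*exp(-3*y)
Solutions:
 u(y) = C1 - 3*exp(-y) + 2*exp(-3*y)/3


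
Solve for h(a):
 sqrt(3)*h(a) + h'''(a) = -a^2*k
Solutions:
 h(a) = C3*exp(-3^(1/6)*a) - sqrt(3)*a^2*k/3 + (C1*sin(3^(2/3)*a/2) + C2*cos(3^(2/3)*a/2))*exp(3^(1/6)*a/2)


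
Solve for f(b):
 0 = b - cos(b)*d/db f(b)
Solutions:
 f(b) = C1 + Integral(b/cos(b), b)


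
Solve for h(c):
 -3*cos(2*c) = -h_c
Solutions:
 h(c) = C1 + 3*sin(2*c)/2


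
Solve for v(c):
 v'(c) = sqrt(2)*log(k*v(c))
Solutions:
 li(k*v(c))/k = C1 + sqrt(2)*c


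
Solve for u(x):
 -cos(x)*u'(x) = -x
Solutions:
 u(x) = C1 + Integral(x/cos(x), x)


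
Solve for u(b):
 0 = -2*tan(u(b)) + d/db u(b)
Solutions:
 u(b) = pi - asin(C1*exp(2*b))
 u(b) = asin(C1*exp(2*b))


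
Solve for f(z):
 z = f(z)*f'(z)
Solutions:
 f(z) = -sqrt(C1 + z^2)
 f(z) = sqrt(C1 + z^2)


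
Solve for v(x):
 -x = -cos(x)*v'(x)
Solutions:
 v(x) = C1 + Integral(x/cos(x), x)


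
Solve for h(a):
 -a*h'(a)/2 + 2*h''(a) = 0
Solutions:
 h(a) = C1 + C2*erfi(sqrt(2)*a/4)


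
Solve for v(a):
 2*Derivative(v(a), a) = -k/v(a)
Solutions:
 v(a) = -sqrt(C1 - a*k)
 v(a) = sqrt(C1 - a*k)


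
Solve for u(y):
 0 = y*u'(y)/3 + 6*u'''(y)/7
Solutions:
 u(y) = C1 + Integral(C2*airyai(-84^(1/3)*y/6) + C3*airybi(-84^(1/3)*y/6), y)


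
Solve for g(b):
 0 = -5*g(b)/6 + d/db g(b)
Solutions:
 g(b) = C1*exp(5*b/6)


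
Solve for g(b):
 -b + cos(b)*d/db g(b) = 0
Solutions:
 g(b) = C1 + Integral(b/cos(b), b)


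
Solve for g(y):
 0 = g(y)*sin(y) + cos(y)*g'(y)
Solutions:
 g(y) = C1*cos(y)


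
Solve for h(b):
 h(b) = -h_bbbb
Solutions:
 h(b) = (C1*sin(sqrt(2)*b/2) + C2*cos(sqrt(2)*b/2))*exp(-sqrt(2)*b/2) + (C3*sin(sqrt(2)*b/2) + C4*cos(sqrt(2)*b/2))*exp(sqrt(2)*b/2)


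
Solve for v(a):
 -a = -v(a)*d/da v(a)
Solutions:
 v(a) = -sqrt(C1 + a^2)
 v(a) = sqrt(C1 + a^2)


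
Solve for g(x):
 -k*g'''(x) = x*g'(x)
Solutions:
 g(x) = C1 + Integral(C2*airyai(x*(-1/k)^(1/3)) + C3*airybi(x*(-1/k)^(1/3)), x)


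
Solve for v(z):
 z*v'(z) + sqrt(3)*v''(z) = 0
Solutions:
 v(z) = C1 + C2*erf(sqrt(2)*3^(3/4)*z/6)


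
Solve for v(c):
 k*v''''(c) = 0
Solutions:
 v(c) = C1 + C2*c + C3*c^2 + C4*c^3


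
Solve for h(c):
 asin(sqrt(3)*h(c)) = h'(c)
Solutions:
 Integral(1/asin(sqrt(3)*_y), (_y, h(c))) = C1 + c


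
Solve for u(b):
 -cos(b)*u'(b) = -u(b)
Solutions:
 u(b) = C1*sqrt(sin(b) + 1)/sqrt(sin(b) - 1)


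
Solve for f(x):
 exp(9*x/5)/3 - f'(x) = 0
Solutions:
 f(x) = C1 + 5*exp(9*x/5)/27


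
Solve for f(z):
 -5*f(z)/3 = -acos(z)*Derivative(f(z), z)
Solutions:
 f(z) = C1*exp(5*Integral(1/acos(z), z)/3)


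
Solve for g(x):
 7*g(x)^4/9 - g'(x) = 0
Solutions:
 g(x) = 3^(1/3)*(-1/(C1 + 7*x))^(1/3)
 g(x) = (-1/(C1 + 7*x))^(1/3)*(-3^(1/3) - 3^(5/6)*I)/2
 g(x) = (-1/(C1 + 7*x))^(1/3)*(-3^(1/3) + 3^(5/6)*I)/2


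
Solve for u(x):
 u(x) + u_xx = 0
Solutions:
 u(x) = C1*sin(x) + C2*cos(x)


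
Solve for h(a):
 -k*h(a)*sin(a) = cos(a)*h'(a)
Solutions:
 h(a) = C1*exp(k*log(cos(a)))


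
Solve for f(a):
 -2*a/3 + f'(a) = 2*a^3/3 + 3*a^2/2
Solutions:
 f(a) = C1 + a^4/6 + a^3/2 + a^2/3


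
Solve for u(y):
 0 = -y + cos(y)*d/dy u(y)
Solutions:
 u(y) = C1 + Integral(y/cos(y), y)


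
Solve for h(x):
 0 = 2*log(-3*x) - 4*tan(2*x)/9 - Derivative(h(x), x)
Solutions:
 h(x) = C1 + 2*x*log(-x) - 2*x + 2*x*log(3) + 2*log(cos(2*x))/9


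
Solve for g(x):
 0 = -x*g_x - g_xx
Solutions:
 g(x) = C1 + C2*erf(sqrt(2)*x/2)


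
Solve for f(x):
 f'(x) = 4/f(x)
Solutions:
 f(x) = -sqrt(C1 + 8*x)
 f(x) = sqrt(C1 + 8*x)


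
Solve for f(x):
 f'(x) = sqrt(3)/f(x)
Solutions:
 f(x) = -sqrt(C1 + 2*sqrt(3)*x)
 f(x) = sqrt(C1 + 2*sqrt(3)*x)


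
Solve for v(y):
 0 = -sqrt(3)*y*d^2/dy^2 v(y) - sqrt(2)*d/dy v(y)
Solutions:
 v(y) = C1 + C2*y^(1 - sqrt(6)/3)


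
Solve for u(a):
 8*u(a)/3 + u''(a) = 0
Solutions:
 u(a) = C1*sin(2*sqrt(6)*a/3) + C2*cos(2*sqrt(6)*a/3)


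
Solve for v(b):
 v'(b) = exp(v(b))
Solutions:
 v(b) = log(-1/(C1 + b))


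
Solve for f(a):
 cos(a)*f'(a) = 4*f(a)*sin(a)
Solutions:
 f(a) = C1/cos(a)^4


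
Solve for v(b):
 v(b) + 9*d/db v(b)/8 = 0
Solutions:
 v(b) = C1*exp(-8*b/9)


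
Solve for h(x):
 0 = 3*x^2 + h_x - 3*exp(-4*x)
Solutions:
 h(x) = C1 - x^3 - 3*exp(-4*x)/4


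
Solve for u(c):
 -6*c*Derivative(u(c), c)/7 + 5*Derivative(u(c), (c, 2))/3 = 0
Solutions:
 u(c) = C1 + C2*erfi(3*sqrt(35)*c/35)


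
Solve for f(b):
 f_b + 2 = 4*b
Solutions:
 f(b) = C1 + 2*b^2 - 2*b


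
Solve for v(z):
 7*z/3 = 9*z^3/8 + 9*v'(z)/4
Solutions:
 v(z) = C1 - z^4/8 + 14*z^2/27


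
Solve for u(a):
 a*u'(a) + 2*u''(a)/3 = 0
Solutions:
 u(a) = C1 + C2*erf(sqrt(3)*a/2)


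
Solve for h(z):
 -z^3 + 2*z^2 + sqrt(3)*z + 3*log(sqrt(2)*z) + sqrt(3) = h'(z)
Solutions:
 h(z) = C1 - z^4/4 + 2*z^3/3 + sqrt(3)*z^2/2 + 3*z*log(z) - 3*z + 3*z*log(2)/2 + sqrt(3)*z


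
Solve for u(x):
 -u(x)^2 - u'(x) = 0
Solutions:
 u(x) = 1/(C1 + x)


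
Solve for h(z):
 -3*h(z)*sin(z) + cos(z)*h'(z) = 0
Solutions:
 h(z) = C1/cos(z)^3


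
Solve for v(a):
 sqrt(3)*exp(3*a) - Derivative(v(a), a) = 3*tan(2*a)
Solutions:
 v(a) = C1 + sqrt(3)*exp(3*a)/3 + 3*log(cos(2*a))/2


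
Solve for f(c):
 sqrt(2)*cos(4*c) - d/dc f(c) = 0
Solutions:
 f(c) = C1 + sqrt(2)*sin(4*c)/4


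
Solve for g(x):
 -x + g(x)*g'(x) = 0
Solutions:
 g(x) = -sqrt(C1 + x^2)
 g(x) = sqrt(C1 + x^2)


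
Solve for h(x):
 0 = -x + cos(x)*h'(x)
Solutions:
 h(x) = C1 + Integral(x/cos(x), x)


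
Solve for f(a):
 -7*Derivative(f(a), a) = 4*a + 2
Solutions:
 f(a) = C1 - 2*a^2/7 - 2*a/7


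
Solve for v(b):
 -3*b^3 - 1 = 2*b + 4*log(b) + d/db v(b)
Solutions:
 v(b) = C1 - 3*b^4/4 - b^2 - 4*b*log(b) + 3*b


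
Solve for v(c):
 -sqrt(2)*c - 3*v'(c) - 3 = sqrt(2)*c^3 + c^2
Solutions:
 v(c) = C1 - sqrt(2)*c^4/12 - c^3/9 - sqrt(2)*c^2/6 - c


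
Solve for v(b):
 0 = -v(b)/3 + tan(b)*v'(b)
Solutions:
 v(b) = C1*sin(b)^(1/3)


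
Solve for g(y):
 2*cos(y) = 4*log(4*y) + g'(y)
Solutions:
 g(y) = C1 - 4*y*log(y) - 8*y*log(2) + 4*y + 2*sin(y)


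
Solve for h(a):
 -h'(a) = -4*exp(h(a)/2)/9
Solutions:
 h(a) = 2*log(-1/(C1 + 4*a)) + 2*log(18)


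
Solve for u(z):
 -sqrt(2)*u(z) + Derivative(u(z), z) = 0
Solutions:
 u(z) = C1*exp(sqrt(2)*z)


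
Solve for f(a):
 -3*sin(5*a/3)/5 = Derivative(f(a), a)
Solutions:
 f(a) = C1 + 9*cos(5*a/3)/25


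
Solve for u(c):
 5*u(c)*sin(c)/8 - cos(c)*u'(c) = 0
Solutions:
 u(c) = C1/cos(c)^(5/8)


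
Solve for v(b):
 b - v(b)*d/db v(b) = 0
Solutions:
 v(b) = -sqrt(C1 + b^2)
 v(b) = sqrt(C1 + b^2)


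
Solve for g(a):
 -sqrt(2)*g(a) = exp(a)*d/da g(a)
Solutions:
 g(a) = C1*exp(sqrt(2)*exp(-a))


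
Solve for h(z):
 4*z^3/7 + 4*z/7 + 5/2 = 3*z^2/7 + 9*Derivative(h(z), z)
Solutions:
 h(z) = C1 + z^4/63 - z^3/63 + 2*z^2/63 + 5*z/18


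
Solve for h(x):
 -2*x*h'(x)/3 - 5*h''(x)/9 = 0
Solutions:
 h(x) = C1 + C2*erf(sqrt(15)*x/5)


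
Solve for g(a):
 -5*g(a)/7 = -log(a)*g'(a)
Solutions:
 g(a) = C1*exp(5*li(a)/7)


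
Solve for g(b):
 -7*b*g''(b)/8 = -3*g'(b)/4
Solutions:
 g(b) = C1 + C2*b^(13/7)


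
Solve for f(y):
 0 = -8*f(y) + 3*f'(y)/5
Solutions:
 f(y) = C1*exp(40*y/3)


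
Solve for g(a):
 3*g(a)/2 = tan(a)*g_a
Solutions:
 g(a) = C1*sin(a)^(3/2)


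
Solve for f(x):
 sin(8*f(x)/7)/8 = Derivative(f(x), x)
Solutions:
 -x/8 + 7*log(cos(8*f(x)/7) - 1)/16 - 7*log(cos(8*f(x)/7) + 1)/16 = C1


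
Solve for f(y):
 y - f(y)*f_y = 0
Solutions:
 f(y) = -sqrt(C1 + y^2)
 f(y) = sqrt(C1 + y^2)


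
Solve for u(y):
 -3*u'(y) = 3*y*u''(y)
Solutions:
 u(y) = C1 + C2*log(y)


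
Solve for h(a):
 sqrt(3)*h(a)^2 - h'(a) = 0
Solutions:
 h(a) = -1/(C1 + sqrt(3)*a)


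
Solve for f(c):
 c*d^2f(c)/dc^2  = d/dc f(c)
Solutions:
 f(c) = C1 + C2*c^2


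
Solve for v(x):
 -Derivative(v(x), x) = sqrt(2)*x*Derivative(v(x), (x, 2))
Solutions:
 v(x) = C1 + C2*x^(1 - sqrt(2)/2)


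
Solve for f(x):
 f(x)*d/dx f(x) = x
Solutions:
 f(x) = -sqrt(C1 + x^2)
 f(x) = sqrt(C1 + x^2)


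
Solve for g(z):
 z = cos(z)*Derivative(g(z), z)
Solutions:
 g(z) = C1 + Integral(z/cos(z), z)


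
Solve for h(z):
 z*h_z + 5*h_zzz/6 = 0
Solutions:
 h(z) = C1 + Integral(C2*airyai(-5^(2/3)*6^(1/3)*z/5) + C3*airybi(-5^(2/3)*6^(1/3)*z/5), z)


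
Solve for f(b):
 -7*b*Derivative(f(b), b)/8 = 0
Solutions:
 f(b) = C1


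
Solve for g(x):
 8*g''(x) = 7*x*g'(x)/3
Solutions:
 g(x) = C1 + C2*erfi(sqrt(21)*x/12)


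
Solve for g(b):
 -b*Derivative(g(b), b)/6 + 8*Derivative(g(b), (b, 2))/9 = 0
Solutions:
 g(b) = C1 + C2*erfi(sqrt(6)*b/8)


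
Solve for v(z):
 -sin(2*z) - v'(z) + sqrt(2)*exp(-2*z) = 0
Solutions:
 v(z) = C1 + cos(2*z)/2 - sqrt(2)*exp(-2*z)/2


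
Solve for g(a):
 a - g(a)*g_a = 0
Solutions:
 g(a) = -sqrt(C1 + a^2)
 g(a) = sqrt(C1 + a^2)


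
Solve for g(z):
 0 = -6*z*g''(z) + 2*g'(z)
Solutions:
 g(z) = C1 + C2*z^(4/3)


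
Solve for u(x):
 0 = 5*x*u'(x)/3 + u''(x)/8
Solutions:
 u(x) = C1 + C2*erf(2*sqrt(15)*x/3)


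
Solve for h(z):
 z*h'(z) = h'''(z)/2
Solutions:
 h(z) = C1 + Integral(C2*airyai(2^(1/3)*z) + C3*airybi(2^(1/3)*z), z)


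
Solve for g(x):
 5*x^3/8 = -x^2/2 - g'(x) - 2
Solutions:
 g(x) = C1 - 5*x^4/32 - x^3/6 - 2*x


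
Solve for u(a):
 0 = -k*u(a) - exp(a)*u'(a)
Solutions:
 u(a) = C1*exp(k*exp(-a))


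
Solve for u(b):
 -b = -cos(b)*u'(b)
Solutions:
 u(b) = C1 + Integral(b/cos(b), b)


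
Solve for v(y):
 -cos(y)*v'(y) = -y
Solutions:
 v(y) = C1 + Integral(y/cos(y), y)


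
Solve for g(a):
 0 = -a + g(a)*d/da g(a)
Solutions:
 g(a) = -sqrt(C1 + a^2)
 g(a) = sqrt(C1 + a^2)


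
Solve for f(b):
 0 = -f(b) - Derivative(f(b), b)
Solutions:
 f(b) = C1*exp(-b)


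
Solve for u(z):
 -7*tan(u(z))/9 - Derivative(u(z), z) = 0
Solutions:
 u(z) = pi - asin(C1*exp(-7*z/9))
 u(z) = asin(C1*exp(-7*z/9))


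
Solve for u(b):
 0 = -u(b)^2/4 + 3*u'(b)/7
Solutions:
 u(b) = -12/(C1 + 7*b)


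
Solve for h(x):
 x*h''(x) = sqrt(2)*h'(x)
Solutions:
 h(x) = C1 + C2*x^(1 + sqrt(2))


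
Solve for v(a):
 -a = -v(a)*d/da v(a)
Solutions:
 v(a) = -sqrt(C1 + a^2)
 v(a) = sqrt(C1 + a^2)


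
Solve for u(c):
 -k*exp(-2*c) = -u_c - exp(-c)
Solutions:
 u(c) = C1 - k*exp(-2*c)/2 + exp(-c)


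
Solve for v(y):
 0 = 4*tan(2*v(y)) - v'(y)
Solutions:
 v(y) = -asin(C1*exp(8*y))/2 + pi/2
 v(y) = asin(C1*exp(8*y))/2


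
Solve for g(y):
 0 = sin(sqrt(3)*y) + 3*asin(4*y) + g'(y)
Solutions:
 g(y) = C1 - 3*y*asin(4*y) - 3*sqrt(1 - 16*y^2)/4 + sqrt(3)*cos(sqrt(3)*y)/3


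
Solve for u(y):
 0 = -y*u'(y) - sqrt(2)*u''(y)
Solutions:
 u(y) = C1 + C2*erf(2^(1/4)*y/2)


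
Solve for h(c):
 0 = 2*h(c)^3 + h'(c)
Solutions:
 h(c) = -sqrt(2)*sqrt(-1/(C1 - 2*c))/2
 h(c) = sqrt(2)*sqrt(-1/(C1 - 2*c))/2


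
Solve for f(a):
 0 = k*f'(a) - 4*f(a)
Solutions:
 f(a) = C1*exp(4*a/k)


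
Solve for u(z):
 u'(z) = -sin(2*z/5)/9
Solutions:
 u(z) = C1 + 5*cos(2*z/5)/18


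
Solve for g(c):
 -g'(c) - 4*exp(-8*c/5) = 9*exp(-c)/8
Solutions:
 g(c) = C1 + 9*exp(-c)/8 + 5*exp(-8*c/5)/2


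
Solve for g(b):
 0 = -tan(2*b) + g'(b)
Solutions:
 g(b) = C1 - log(cos(2*b))/2


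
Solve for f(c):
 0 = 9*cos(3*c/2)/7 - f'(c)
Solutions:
 f(c) = C1 + 6*sin(3*c/2)/7


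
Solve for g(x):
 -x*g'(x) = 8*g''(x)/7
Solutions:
 g(x) = C1 + C2*erf(sqrt(7)*x/4)


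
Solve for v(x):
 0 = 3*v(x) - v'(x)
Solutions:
 v(x) = C1*exp(3*x)


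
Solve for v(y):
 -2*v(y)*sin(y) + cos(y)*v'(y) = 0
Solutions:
 v(y) = C1/cos(y)^2


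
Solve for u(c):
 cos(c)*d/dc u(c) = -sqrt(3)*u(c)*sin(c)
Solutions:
 u(c) = C1*cos(c)^(sqrt(3))


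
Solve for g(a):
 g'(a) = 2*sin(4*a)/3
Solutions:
 g(a) = C1 - cos(4*a)/6


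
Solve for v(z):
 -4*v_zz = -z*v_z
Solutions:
 v(z) = C1 + C2*erfi(sqrt(2)*z/4)


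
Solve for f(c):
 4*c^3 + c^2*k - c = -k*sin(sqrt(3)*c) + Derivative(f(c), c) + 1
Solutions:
 f(c) = C1 + c^4 + c^3*k/3 - c^2/2 - c - sqrt(3)*k*cos(sqrt(3)*c)/3


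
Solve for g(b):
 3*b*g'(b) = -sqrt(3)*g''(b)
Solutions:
 g(b) = C1 + C2*erf(sqrt(2)*3^(1/4)*b/2)


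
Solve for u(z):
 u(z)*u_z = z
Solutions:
 u(z) = -sqrt(C1 + z^2)
 u(z) = sqrt(C1 + z^2)


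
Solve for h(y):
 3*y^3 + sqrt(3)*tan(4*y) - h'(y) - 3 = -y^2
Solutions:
 h(y) = C1 + 3*y^4/4 + y^3/3 - 3*y - sqrt(3)*log(cos(4*y))/4


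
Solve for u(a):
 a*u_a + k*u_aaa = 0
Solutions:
 u(a) = C1 + Integral(C2*airyai(a*(-1/k)^(1/3)) + C3*airybi(a*(-1/k)^(1/3)), a)


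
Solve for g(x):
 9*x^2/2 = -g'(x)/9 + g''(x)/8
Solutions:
 g(x) = C1 + C2*exp(8*x/9) - 27*x^3/2 - 729*x^2/16 - 6561*x/64


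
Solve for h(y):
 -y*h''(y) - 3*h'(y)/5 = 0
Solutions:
 h(y) = C1 + C2*y^(2/5)


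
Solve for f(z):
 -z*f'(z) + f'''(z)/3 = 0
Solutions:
 f(z) = C1 + Integral(C2*airyai(3^(1/3)*z) + C3*airybi(3^(1/3)*z), z)


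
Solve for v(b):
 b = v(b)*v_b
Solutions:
 v(b) = -sqrt(C1 + b^2)
 v(b) = sqrt(C1 + b^2)


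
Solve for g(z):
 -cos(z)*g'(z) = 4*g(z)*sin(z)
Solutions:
 g(z) = C1*cos(z)^4


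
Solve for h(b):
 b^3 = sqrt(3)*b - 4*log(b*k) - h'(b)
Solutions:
 h(b) = C1 - b^4/4 + sqrt(3)*b^2/2 - 4*b*log(b*k) + 4*b


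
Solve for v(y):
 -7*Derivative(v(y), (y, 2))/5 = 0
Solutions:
 v(y) = C1 + C2*y


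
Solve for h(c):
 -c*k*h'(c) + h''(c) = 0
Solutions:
 h(c) = Piecewise((-sqrt(2)*sqrt(pi)*C1*erf(sqrt(2)*c*sqrt(-k)/2)/(2*sqrt(-k)) - C2, (k > 0) | (k < 0)), (-C1*c - C2, True))


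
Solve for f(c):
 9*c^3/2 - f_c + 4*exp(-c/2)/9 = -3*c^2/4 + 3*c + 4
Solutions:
 f(c) = C1 + 9*c^4/8 + c^3/4 - 3*c^2/2 - 4*c - 8*exp(-c/2)/9


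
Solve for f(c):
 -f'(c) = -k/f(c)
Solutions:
 f(c) = -sqrt(C1 + 2*c*k)
 f(c) = sqrt(C1 + 2*c*k)


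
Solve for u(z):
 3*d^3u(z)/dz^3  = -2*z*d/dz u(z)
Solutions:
 u(z) = C1 + Integral(C2*airyai(-2^(1/3)*3^(2/3)*z/3) + C3*airybi(-2^(1/3)*3^(2/3)*z/3), z)


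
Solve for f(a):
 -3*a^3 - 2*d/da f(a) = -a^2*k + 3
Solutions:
 f(a) = C1 - 3*a^4/8 + a^3*k/6 - 3*a/2


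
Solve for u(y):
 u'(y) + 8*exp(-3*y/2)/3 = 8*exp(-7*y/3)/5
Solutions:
 u(y) = C1 + 16*exp(-3*y/2)/9 - 24*exp(-7*y/3)/35


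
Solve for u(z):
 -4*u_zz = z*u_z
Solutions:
 u(z) = C1 + C2*erf(sqrt(2)*z/4)


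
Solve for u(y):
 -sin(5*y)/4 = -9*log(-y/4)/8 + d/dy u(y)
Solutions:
 u(y) = C1 + 9*y*log(-y)/8 - 9*y*log(2)/4 - 9*y/8 + cos(5*y)/20


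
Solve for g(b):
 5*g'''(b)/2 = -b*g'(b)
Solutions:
 g(b) = C1 + Integral(C2*airyai(-2^(1/3)*5^(2/3)*b/5) + C3*airybi(-2^(1/3)*5^(2/3)*b/5), b)


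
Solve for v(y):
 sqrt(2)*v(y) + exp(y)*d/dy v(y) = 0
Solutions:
 v(y) = C1*exp(sqrt(2)*exp(-y))


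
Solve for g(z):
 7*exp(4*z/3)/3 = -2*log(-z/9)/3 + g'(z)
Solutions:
 g(z) = C1 + 2*z*log(-z)/3 + 2*z*(-2*log(3) - 1)/3 + 7*exp(4*z/3)/4


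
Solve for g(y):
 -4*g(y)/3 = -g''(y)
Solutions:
 g(y) = C1*exp(-2*sqrt(3)*y/3) + C2*exp(2*sqrt(3)*y/3)


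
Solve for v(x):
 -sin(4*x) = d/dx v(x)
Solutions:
 v(x) = C1 + cos(4*x)/4


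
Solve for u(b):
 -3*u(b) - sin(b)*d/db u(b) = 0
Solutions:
 u(b) = C1*(cos(b) + 1)^(3/2)/(cos(b) - 1)^(3/2)


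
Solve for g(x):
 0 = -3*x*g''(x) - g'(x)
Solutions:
 g(x) = C1 + C2*x^(2/3)


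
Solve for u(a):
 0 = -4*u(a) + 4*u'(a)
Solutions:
 u(a) = C1*exp(a)


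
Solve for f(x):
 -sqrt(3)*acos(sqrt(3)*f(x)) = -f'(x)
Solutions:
 Integral(1/acos(sqrt(3)*_y), (_y, f(x))) = C1 + sqrt(3)*x


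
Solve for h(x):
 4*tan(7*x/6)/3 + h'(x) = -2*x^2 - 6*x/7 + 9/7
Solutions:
 h(x) = C1 - 2*x^3/3 - 3*x^2/7 + 9*x/7 + 8*log(cos(7*x/6))/7


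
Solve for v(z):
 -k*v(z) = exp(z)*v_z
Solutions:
 v(z) = C1*exp(k*exp(-z))


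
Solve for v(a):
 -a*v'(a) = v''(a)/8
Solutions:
 v(a) = C1 + C2*erf(2*a)


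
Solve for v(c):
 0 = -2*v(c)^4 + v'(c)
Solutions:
 v(c) = (-1/(C1 + 6*c))^(1/3)
 v(c) = (-1/(C1 + 2*c))^(1/3)*(-3^(2/3) - 3*3^(1/6)*I)/6
 v(c) = (-1/(C1 + 2*c))^(1/3)*(-3^(2/3) + 3*3^(1/6)*I)/6


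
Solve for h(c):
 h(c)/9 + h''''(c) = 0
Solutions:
 h(c) = (C1*sin(sqrt(6)*c/6) + C2*cos(sqrt(6)*c/6))*exp(-sqrt(6)*c/6) + (C3*sin(sqrt(6)*c/6) + C4*cos(sqrt(6)*c/6))*exp(sqrt(6)*c/6)


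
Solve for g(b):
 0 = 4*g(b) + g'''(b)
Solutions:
 g(b) = C3*exp(-2^(2/3)*b) + (C1*sin(2^(2/3)*sqrt(3)*b/2) + C2*cos(2^(2/3)*sqrt(3)*b/2))*exp(2^(2/3)*b/2)


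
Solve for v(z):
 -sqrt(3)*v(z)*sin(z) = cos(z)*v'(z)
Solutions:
 v(z) = C1*cos(z)^(sqrt(3))


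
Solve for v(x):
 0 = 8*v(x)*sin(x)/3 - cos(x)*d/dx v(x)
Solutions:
 v(x) = C1/cos(x)^(8/3)


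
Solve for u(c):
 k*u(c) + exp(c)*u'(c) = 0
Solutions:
 u(c) = C1*exp(k*exp(-c))


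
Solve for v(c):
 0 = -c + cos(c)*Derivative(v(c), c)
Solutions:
 v(c) = C1 + Integral(c/cos(c), c)


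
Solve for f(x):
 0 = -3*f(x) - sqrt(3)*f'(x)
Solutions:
 f(x) = C1*exp(-sqrt(3)*x)


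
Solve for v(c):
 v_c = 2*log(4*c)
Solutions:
 v(c) = C1 + 2*c*log(c) - 2*c + c*log(16)


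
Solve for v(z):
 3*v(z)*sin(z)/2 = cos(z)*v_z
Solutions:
 v(z) = C1/cos(z)^(3/2)


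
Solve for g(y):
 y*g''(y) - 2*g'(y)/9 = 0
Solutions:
 g(y) = C1 + C2*y^(11/9)


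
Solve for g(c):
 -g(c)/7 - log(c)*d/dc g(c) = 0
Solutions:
 g(c) = C1*exp(-li(c)/7)


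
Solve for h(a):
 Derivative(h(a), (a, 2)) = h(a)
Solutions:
 h(a) = C1*exp(-a) + C2*exp(a)


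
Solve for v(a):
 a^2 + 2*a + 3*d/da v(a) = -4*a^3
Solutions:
 v(a) = C1 - a^4/3 - a^3/9 - a^2/3


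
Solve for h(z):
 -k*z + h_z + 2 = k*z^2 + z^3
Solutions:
 h(z) = C1 + k*z^3/3 + k*z^2/2 + z^4/4 - 2*z


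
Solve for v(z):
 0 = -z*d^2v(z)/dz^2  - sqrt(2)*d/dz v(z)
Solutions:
 v(z) = C1 + C2*z^(1 - sqrt(2))


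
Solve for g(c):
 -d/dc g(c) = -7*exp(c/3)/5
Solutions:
 g(c) = C1 + 21*exp(c/3)/5


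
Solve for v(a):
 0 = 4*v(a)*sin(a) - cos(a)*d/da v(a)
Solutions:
 v(a) = C1/cos(a)^4


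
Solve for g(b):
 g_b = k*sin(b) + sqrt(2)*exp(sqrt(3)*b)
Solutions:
 g(b) = C1 - k*cos(b) + sqrt(6)*exp(sqrt(3)*b)/3


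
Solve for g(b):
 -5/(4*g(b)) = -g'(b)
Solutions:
 g(b) = -sqrt(C1 + 10*b)/2
 g(b) = sqrt(C1 + 10*b)/2


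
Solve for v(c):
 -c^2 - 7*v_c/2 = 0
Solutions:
 v(c) = C1 - 2*c^3/21


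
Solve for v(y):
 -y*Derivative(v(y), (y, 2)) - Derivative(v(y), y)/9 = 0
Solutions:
 v(y) = C1 + C2*y^(8/9)


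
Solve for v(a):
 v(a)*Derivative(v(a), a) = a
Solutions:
 v(a) = -sqrt(C1 + a^2)
 v(a) = sqrt(C1 + a^2)


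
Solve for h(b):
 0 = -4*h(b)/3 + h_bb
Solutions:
 h(b) = C1*exp(-2*sqrt(3)*b/3) + C2*exp(2*sqrt(3)*b/3)


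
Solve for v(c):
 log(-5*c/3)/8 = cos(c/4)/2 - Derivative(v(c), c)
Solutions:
 v(c) = C1 - c*log(-c)/8 - c*log(5)/8 + c/8 + c*log(3)/8 + 2*sin(c/4)


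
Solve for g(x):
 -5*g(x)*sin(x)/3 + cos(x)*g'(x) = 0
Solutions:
 g(x) = C1/cos(x)^(5/3)


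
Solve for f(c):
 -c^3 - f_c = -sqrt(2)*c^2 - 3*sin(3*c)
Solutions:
 f(c) = C1 - c^4/4 + sqrt(2)*c^3/3 - cos(3*c)


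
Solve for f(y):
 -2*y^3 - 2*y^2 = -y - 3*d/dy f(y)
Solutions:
 f(y) = C1 + y^4/6 + 2*y^3/9 - y^2/6


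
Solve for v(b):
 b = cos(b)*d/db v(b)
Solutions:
 v(b) = C1 + Integral(b/cos(b), b)


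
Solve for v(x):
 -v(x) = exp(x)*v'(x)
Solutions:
 v(x) = C1*exp(exp(-x))


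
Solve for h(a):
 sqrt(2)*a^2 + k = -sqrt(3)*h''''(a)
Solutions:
 h(a) = C1 + C2*a + C3*a^2 + C4*a^3 - sqrt(6)*a^6/1080 - sqrt(3)*a^4*k/72


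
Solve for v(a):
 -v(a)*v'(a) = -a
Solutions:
 v(a) = -sqrt(C1 + a^2)
 v(a) = sqrt(C1 + a^2)


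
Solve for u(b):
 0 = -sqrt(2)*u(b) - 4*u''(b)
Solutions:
 u(b) = C1*sin(2^(1/4)*b/2) + C2*cos(2^(1/4)*b/2)


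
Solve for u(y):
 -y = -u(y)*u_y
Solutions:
 u(y) = -sqrt(C1 + y^2)
 u(y) = sqrt(C1 + y^2)


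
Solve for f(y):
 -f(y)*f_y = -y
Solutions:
 f(y) = -sqrt(C1 + y^2)
 f(y) = sqrt(C1 + y^2)


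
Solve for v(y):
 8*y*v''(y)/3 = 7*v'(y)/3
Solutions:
 v(y) = C1 + C2*y^(15/8)


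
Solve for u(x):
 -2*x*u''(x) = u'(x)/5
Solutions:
 u(x) = C1 + C2*x^(9/10)


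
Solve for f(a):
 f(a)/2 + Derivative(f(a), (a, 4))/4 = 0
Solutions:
 f(a) = (C1*sin(2^(3/4)*a/2) + C2*cos(2^(3/4)*a/2))*exp(-2^(3/4)*a/2) + (C3*sin(2^(3/4)*a/2) + C4*cos(2^(3/4)*a/2))*exp(2^(3/4)*a/2)


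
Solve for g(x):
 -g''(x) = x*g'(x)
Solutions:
 g(x) = C1 + C2*erf(sqrt(2)*x/2)


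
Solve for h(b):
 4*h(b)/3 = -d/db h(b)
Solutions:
 h(b) = C1*exp(-4*b/3)


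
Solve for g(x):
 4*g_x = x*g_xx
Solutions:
 g(x) = C1 + C2*x^5


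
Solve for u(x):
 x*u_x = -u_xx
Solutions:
 u(x) = C1 + C2*erf(sqrt(2)*x/2)


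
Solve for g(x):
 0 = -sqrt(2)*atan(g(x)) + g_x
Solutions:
 Integral(1/atan(_y), (_y, g(x))) = C1 + sqrt(2)*x


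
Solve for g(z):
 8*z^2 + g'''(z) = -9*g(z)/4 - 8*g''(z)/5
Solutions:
 g(z) = C1*exp(z*(-32 + 256/(45*sqrt(578505) + 34471)^(1/3) + (45*sqrt(578505) + 34471)^(1/3))/60)*sin(sqrt(3)*z*(-(45*sqrt(578505) + 34471)^(1/3) + 256/(45*sqrt(578505) + 34471)^(1/3))/60) + C2*exp(z*(-32 + 256/(45*sqrt(578505) + 34471)^(1/3) + (45*sqrt(578505) + 34471)^(1/3))/60)*cos(sqrt(3)*z*(-(45*sqrt(578505) + 34471)^(1/3) + 256/(45*sqrt(578505) + 34471)^(1/3))/60) + C3*exp(-z*(256/(45*sqrt(578505) + 34471)^(1/3) + 16 + (45*sqrt(578505) + 34471)^(1/3))/30) - 32*z^2/9 + 2048/405


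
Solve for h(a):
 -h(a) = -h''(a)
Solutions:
 h(a) = C1*exp(-a) + C2*exp(a)


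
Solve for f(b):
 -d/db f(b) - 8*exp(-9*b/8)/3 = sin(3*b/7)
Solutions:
 f(b) = C1 + 7*cos(3*b/7)/3 + 64*exp(-9*b/8)/27


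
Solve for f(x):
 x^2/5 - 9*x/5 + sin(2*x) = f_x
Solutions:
 f(x) = C1 + x^3/15 - 9*x^2/10 - cos(2*x)/2


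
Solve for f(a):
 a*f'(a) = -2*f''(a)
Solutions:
 f(a) = C1 + C2*erf(a/2)


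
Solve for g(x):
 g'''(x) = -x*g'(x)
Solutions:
 g(x) = C1 + Integral(C2*airyai(-x) + C3*airybi(-x), x)


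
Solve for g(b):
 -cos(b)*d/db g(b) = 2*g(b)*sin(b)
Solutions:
 g(b) = C1*cos(b)^2


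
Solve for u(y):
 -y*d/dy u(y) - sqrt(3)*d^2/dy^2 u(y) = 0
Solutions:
 u(y) = C1 + C2*erf(sqrt(2)*3^(3/4)*y/6)


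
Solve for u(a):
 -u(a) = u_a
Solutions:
 u(a) = C1*exp(-a)


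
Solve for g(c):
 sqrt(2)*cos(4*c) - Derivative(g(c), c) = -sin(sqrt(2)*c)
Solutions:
 g(c) = C1 + sqrt(2)*sin(4*c)/4 - sqrt(2)*cos(sqrt(2)*c)/2


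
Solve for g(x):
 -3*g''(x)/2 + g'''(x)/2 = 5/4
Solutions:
 g(x) = C1 + C2*x + C3*exp(3*x) - 5*x^2/12


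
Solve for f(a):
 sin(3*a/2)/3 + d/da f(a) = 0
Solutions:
 f(a) = C1 + 2*cos(3*a/2)/9


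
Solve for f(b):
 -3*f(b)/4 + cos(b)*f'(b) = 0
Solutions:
 f(b) = C1*(sin(b) + 1)^(3/8)/(sin(b) - 1)^(3/8)


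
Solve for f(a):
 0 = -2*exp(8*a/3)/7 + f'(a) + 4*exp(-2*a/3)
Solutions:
 f(a) = C1 + 3*exp(8*a/3)/28 + 6*exp(-2*a/3)


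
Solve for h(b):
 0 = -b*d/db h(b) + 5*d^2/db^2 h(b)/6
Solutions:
 h(b) = C1 + C2*erfi(sqrt(15)*b/5)


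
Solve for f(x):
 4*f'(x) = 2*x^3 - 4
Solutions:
 f(x) = C1 + x^4/8 - x


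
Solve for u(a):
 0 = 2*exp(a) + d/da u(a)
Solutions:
 u(a) = C1 - 2*exp(a)


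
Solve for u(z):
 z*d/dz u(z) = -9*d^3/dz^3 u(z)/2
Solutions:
 u(z) = C1 + Integral(C2*airyai(-6^(1/3)*z/3) + C3*airybi(-6^(1/3)*z/3), z)


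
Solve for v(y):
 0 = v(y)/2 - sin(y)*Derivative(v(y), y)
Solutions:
 v(y) = C1*(cos(y) - 1)^(1/4)/(cos(y) + 1)^(1/4)


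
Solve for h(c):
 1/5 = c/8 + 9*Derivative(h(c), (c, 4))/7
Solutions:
 h(c) = C1 + C2*c + C3*c^2 + C4*c^3 - 7*c^5/8640 + 7*c^4/1080


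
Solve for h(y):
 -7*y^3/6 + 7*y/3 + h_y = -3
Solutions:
 h(y) = C1 + 7*y^4/24 - 7*y^2/6 - 3*y


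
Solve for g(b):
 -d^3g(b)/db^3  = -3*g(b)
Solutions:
 g(b) = C3*exp(3^(1/3)*b) + (C1*sin(3^(5/6)*b/2) + C2*cos(3^(5/6)*b/2))*exp(-3^(1/3)*b/2)


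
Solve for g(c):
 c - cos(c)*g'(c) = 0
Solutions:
 g(c) = C1 + Integral(c/cos(c), c)


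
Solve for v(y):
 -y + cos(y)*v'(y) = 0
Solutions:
 v(y) = C1 + Integral(y/cos(y), y)


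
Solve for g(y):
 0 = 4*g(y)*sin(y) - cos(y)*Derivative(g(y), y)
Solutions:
 g(y) = C1/cos(y)^4


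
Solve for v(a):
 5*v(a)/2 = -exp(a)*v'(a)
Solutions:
 v(a) = C1*exp(5*exp(-a)/2)


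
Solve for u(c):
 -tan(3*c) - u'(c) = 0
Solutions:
 u(c) = C1 + log(cos(3*c))/3


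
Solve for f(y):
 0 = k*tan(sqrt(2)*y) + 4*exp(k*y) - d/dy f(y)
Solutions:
 f(y) = C1 - sqrt(2)*k*log(cos(sqrt(2)*y))/2 + 4*Piecewise((exp(k*y)/k, Ne(k, 0)), (y, True))


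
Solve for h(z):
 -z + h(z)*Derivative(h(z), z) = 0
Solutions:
 h(z) = -sqrt(C1 + z^2)
 h(z) = sqrt(C1 + z^2)


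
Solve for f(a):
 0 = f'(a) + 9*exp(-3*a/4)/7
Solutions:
 f(a) = C1 + 12*exp(-3*a/4)/7


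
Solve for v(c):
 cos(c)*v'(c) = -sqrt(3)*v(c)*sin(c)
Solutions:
 v(c) = C1*cos(c)^(sqrt(3))


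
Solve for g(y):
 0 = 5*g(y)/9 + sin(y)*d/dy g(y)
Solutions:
 g(y) = C1*(cos(y) + 1)^(5/18)/(cos(y) - 1)^(5/18)


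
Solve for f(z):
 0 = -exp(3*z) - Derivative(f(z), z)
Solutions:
 f(z) = C1 - exp(3*z)/3


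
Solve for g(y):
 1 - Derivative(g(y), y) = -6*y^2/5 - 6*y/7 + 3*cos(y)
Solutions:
 g(y) = C1 + 2*y^3/5 + 3*y^2/7 + y - 3*sin(y)


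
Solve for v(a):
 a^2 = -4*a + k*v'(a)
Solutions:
 v(a) = C1 + a^3/(3*k) + 2*a^2/k


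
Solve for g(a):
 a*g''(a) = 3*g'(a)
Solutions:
 g(a) = C1 + C2*a^4


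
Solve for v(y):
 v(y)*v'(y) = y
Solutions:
 v(y) = -sqrt(C1 + y^2)
 v(y) = sqrt(C1 + y^2)


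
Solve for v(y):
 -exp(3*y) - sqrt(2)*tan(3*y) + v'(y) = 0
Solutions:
 v(y) = C1 + exp(3*y)/3 - sqrt(2)*log(cos(3*y))/3


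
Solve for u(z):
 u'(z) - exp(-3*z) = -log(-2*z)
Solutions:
 u(z) = C1 - z*log(-z) + z*(1 - log(2)) - exp(-3*z)/3


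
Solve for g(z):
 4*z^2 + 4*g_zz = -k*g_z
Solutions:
 g(z) = C1 + C2*exp(-k*z/4) - 4*z^3/(3*k) + 16*z^2/k^2 - 128*z/k^3


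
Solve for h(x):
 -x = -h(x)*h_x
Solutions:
 h(x) = -sqrt(C1 + x^2)
 h(x) = sqrt(C1 + x^2)


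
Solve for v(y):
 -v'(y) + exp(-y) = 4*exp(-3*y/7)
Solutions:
 v(y) = C1 - exp(-y) + 28*exp(-3*y/7)/3


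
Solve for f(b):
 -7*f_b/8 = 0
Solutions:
 f(b) = C1


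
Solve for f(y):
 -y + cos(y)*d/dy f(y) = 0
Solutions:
 f(y) = C1 + Integral(y/cos(y), y)


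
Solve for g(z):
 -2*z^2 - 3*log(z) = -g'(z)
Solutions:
 g(z) = C1 + 2*z^3/3 + 3*z*log(z) - 3*z


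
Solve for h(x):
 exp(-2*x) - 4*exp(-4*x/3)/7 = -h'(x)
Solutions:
 h(x) = C1 + exp(-2*x)/2 - 3*exp(-4*x/3)/7


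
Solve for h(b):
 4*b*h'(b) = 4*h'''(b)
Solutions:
 h(b) = C1 + Integral(C2*airyai(b) + C3*airybi(b), b)


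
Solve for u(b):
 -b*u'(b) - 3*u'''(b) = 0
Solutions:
 u(b) = C1 + Integral(C2*airyai(-3^(2/3)*b/3) + C3*airybi(-3^(2/3)*b/3), b)


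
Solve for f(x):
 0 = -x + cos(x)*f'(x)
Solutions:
 f(x) = C1 + Integral(x/cos(x), x)


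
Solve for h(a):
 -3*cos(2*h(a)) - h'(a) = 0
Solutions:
 h(a) = -asin((C1 + exp(12*a))/(C1 - exp(12*a)))/2 + pi/2
 h(a) = asin((C1 + exp(12*a))/(C1 - exp(12*a)))/2


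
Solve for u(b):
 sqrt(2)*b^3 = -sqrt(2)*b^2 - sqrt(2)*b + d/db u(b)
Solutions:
 u(b) = C1 + sqrt(2)*b^4/4 + sqrt(2)*b^3/3 + sqrt(2)*b^2/2


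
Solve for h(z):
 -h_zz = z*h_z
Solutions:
 h(z) = C1 + C2*erf(sqrt(2)*z/2)


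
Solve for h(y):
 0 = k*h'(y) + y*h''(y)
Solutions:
 h(y) = C1 + y^(1 - re(k))*(C2*sin(log(y)*Abs(im(k))) + C3*cos(log(y)*im(k)))


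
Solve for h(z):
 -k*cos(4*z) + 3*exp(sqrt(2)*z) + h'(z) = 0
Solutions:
 h(z) = C1 + k*sin(4*z)/4 - 3*sqrt(2)*exp(sqrt(2)*z)/2


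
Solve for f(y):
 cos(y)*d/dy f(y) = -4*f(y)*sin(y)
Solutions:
 f(y) = C1*cos(y)^4


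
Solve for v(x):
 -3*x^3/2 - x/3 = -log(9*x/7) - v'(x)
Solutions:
 v(x) = C1 + 3*x^4/8 + x^2/6 - x*log(x) + x*log(7/9) + x


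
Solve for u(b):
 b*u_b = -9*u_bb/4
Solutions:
 u(b) = C1 + C2*erf(sqrt(2)*b/3)


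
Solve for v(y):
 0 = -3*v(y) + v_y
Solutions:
 v(y) = C1*exp(3*y)


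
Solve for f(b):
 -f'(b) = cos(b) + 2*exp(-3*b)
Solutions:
 f(b) = C1 - sin(b) + 2*exp(-3*b)/3


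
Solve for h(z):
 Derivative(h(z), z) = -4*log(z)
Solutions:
 h(z) = C1 - 4*z*log(z) + 4*z


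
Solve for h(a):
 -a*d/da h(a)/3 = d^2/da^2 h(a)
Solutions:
 h(a) = C1 + C2*erf(sqrt(6)*a/6)


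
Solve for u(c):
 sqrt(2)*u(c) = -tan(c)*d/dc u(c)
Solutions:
 u(c) = C1/sin(c)^(sqrt(2))


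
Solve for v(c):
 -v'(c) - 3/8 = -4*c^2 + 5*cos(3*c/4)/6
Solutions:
 v(c) = C1 + 4*c^3/3 - 3*c/8 - 10*sin(3*c/4)/9


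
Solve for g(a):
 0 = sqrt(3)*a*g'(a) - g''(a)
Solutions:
 g(a) = C1 + C2*erfi(sqrt(2)*3^(1/4)*a/2)


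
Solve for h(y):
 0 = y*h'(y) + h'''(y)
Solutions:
 h(y) = C1 + Integral(C2*airyai(-y) + C3*airybi(-y), y)


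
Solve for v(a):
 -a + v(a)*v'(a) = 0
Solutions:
 v(a) = -sqrt(C1 + a^2)
 v(a) = sqrt(C1 + a^2)


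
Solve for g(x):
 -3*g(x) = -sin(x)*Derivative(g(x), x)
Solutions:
 g(x) = C1*(cos(x) - 1)^(3/2)/(cos(x) + 1)^(3/2)


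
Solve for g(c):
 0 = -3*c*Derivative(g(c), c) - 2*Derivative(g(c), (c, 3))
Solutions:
 g(c) = C1 + Integral(C2*airyai(-2^(2/3)*3^(1/3)*c/2) + C3*airybi(-2^(2/3)*3^(1/3)*c/2), c)


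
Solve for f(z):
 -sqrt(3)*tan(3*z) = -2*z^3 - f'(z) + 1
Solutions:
 f(z) = C1 - z^4/2 + z - sqrt(3)*log(cos(3*z))/3


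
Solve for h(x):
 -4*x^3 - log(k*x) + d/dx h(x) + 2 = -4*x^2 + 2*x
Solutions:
 h(x) = C1 + x^4 - 4*x^3/3 + x^2 + x*log(k*x) - 3*x


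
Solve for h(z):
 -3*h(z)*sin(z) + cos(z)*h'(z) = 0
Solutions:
 h(z) = C1/cos(z)^3


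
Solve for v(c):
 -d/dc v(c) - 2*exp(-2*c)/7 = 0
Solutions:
 v(c) = C1 + exp(-2*c)/7


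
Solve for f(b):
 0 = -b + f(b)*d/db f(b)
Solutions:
 f(b) = -sqrt(C1 + b^2)
 f(b) = sqrt(C1 + b^2)


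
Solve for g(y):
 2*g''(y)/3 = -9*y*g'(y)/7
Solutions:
 g(y) = C1 + C2*erf(3*sqrt(21)*y/14)


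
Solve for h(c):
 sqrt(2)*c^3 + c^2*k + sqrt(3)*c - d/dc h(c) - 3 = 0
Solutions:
 h(c) = C1 + sqrt(2)*c^4/4 + c^3*k/3 + sqrt(3)*c^2/2 - 3*c


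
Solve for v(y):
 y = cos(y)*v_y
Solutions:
 v(y) = C1 + Integral(y/cos(y), y)


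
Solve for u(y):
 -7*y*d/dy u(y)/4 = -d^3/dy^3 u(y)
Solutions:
 u(y) = C1 + Integral(C2*airyai(14^(1/3)*y/2) + C3*airybi(14^(1/3)*y/2), y)


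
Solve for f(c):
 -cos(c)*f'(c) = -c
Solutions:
 f(c) = C1 + Integral(c/cos(c), c)


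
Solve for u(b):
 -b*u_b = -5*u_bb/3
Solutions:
 u(b) = C1 + C2*erfi(sqrt(30)*b/10)


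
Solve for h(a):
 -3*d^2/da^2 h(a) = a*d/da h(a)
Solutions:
 h(a) = C1 + C2*erf(sqrt(6)*a/6)


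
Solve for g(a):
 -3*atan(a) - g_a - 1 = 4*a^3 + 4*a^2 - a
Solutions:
 g(a) = C1 - a^4 - 4*a^3/3 + a^2/2 - 3*a*atan(a) - a + 3*log(a^2 + 1)/2


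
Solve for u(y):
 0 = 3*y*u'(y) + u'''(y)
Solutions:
 u(y) = C1 + Integral(C2*airyai(-3^(1/3)*y) + C3*airybi(-3^(1/3)*y), y)


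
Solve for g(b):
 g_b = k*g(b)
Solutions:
 g(b) = C1*exp(b*k)


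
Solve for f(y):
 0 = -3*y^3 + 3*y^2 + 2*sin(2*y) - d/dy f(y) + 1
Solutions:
 f(y) = C1 - 3*y^4/4 + y^3 + y - cos(2*y)


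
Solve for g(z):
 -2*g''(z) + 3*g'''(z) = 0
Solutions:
 g(z) = C1 + C2*z + C3*exp(2*z/3)


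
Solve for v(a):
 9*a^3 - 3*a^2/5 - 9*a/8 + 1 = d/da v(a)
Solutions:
 v(a) = C1 + 9*a^4/4 - a^3/5 - 9*a^2/16 + a


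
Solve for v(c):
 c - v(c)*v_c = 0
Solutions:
 v(c) = -sqrt(C1 + c^2)
 v(c) = sqrt(C1 + c^2)


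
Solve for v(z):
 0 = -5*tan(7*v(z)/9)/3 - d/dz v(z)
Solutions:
 v(z) = -9*asin(C1*exp(-35*z/27))/7 + 9*pi/7
 v(z) = 9*asin(C1*exp(-35*z/27))/7


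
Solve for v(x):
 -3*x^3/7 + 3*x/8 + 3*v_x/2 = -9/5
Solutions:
 v(x) = C1 + x^4/14 - x^2/8 - 6*x/5


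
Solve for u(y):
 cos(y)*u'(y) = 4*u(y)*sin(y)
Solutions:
 u(y) = C1/cos(y)^4


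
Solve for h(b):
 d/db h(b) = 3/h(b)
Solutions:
 h(b) = -sqrt(C1 + 6*b)
 h(b) = sqrt(C1 + 6*b)


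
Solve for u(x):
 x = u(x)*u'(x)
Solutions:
 u(x) = -sqrt(C1 + x^2)
 u(x) = sqrt(C1 + x^2)


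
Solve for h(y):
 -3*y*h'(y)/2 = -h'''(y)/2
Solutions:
 h(y) = C1 + Integral(C2*airyai(3^(1/3)*y) + C3*airybi(3^(1/3)*y), y)


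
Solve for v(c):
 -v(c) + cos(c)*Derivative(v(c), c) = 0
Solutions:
 v(c) = C1*sqrt(sin(c) + 1)/sqrt(sin(c) - 1)


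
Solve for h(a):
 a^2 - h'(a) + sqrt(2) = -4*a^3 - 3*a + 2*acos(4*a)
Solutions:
 h(a) = C1 + a^4 + a^3/3 + 3*a^2/2 - 2*a*acos(4*a) + sqrt(2)*a + sqrt(1 - 16*a^2)/2


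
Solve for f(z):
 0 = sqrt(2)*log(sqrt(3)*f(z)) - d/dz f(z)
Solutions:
 -sqrt(2)*Integral(1/(2*log(_y) + log(3)), (_y, f(z))) = C1 - z


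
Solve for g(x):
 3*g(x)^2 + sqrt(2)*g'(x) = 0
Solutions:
 g(x) = 2/(C1 + 3*sqrt(2)*x)
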